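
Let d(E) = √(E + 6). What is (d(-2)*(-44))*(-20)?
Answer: 1760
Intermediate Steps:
d(E) = √(6 + E)
(d(-2)*(-44))*(-20) = (√(6 - 2)*(-44))*(-20) = (√4*(-44))*(-20) = (2*(-44))*(-20) = -88*(-20) = 1760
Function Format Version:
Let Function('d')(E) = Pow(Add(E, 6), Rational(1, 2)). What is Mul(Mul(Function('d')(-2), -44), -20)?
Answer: 1760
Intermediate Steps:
Function('d')(E) = Pow(Add(6, E), Rational(1, 2))
Mul(Mul(Function('d')(-2), -44), -20) = Mul(Mul(Pow(Add(6, -2), Rational(1, 2)), -44), -20) = Mul(Mul(Pow(4, Rational(1, 2)), -44), -20) = Mul(Mul(2, -44), -20) = Mul(-88, -20) = 1760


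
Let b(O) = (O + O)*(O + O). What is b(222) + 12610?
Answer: 209746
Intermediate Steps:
b(O) = 4*O**2 (b(O) = (2*O)*(2*O) = 4*O**2)
b(222) + 12610 = 4*222**2 + 12610 = 4*49284 + 12610 = 197136 + 12610 = 209746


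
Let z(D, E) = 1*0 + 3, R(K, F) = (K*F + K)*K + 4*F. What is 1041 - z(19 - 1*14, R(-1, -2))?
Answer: 1038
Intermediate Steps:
R(K, F) = 4*F + K*(K + F*K) (R(K, F) = (F*K + K)*K + 4*F = (K + F*K)*K + 4*F = K*(K + F*K) + 4*F = 4*F + K*(K + F*K))
z(D, E) = 3 (z(D, E) = 0 + 3 = 3)
1041 - z(19 - 1*14, R(-1, -2)) = 1041 - 1*3 = 1041 - 3 = 1038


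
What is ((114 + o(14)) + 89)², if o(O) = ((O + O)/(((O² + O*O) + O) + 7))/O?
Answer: 7029313281/170569 ≈ 41211.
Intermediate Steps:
o(O) = 2/(7 + O + 2*O²) (o(O) = ((2*O)/(((O² + O²) + O) + 7))/O = ((2*O)/((2*O² + O) + 7))/O = ((2*O)/((O + 2*O²) + 7))/O = ((2*O)/(7 + O + 2*O²))/O = (2*O/(7 + O + 2*O²))/O = 2/(7 + O + 2*O²))
((114 + o(14)) + 89)² = ((114 + 2/(7 + 14 + 2*14²)) + 89)² = ((114 + 2/(7 + 14 + 2*196)) + 89)² = ((114 + 2/(7 + 14 + 392)) + 89)² = ((114 + 2/413) + 89)² = (47084/413 + 89)² = (83841/413)² = 7029313281/170569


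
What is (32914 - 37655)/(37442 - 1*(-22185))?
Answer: -4741/59627 ≈ -0.079511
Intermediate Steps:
(32914 - 37655)/(37442 - 1*(-22185)) = -4741/(37442 + 22185) = -4741/59627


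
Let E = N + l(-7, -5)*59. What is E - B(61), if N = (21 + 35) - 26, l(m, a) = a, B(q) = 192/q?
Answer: -16357/61 ≈ -268.15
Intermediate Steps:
N = 30 (N = 56 - 26 = 30)
E = -265 (E = 30 - 5*59 = 30 - 295 = -265)
E - B(61) = -265 - 192/61 = -16357/61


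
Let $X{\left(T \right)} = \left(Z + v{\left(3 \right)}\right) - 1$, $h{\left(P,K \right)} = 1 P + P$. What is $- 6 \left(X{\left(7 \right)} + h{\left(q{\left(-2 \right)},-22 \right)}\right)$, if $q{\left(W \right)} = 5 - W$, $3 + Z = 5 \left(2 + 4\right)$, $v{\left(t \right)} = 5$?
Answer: $-270$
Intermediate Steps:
$Z = 27$ ($Z = -3 + 5 \left(2 + 4\right) = -3 + 5 \cdot 6 = -3 + 30 = 27$)
$h{\left(P,K \right)} = 2 P$ ($h{\left(P,K \right)} = P + P = 2 P$)
$X{\left(T \right)} = 31$ ($X{\left(T \right)} = \left(27 + 5\right) - 1 = 32 - 1 = 31$)
$- 6 \left(X{\left(7 \right)} + h{\left(q{\left(-2 \right)},-22 \right)}\right) = - 6 \left(31 + 2 \left(5 - -2\right)\right) = - 6 \left(31 + 2 \left(5 + 2\right)\right) = - 6 \left(31 + 2 \cdot 7\right) = - 6 \left(31 + 14\right) = \left(-6\right) 45 = -270$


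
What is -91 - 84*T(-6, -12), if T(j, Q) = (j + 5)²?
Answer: -175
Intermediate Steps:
T(j, Q) = (5 + j)²
-91 - 84*T(-6, -12) = -91 - 84*(5 - 6)² = -91 - 84*(-1)² = -91 - 84*1 = -91 - 84 = -175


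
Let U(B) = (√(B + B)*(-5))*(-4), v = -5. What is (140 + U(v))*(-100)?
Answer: -14000 - 2000*I*√10 ≈ -14000.0 - 6324.6*I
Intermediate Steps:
U(B) = 20*√2*√B (U(B) = (√(2*B)*(-5))*(-4) = ((√2*√B)*(-5))*(-4) = -5*√2*√B*(-4) = 20*√2*√B)
(140 + U(v))*(-100) = (140 + 20*√2*√(-5))*(-100) = (140 + 20*√2*(I*√5))*(-100) = (140 + 20*I*√10)*(-100) = -14000 - 2000*I*√10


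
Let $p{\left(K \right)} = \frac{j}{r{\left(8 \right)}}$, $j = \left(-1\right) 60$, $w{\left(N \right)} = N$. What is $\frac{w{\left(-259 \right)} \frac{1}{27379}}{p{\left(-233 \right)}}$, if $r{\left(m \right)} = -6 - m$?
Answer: $- \frac{1813}{821370} \approx -0.0022073$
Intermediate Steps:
$j = -60$
$p{\left(K \right)} = \frac{30}{7}$ ($p{\left(K \right)} = - \frac{60}{-6 - 8} = - \frac{60}{-14} = \left(-60\right) \left(- \frac{1}{14}\right) = \frac{30}{7}$)
$\frac{w{\left(-259 \right)} \frac{1}{27379}}{p{\left(-233 \right)}} = \frac{\left(-259\right) \frac{1}{27379}}{\frac{30}{7}} = \left(-259\right) \frac{1}{27379} \cdot \frac{7}{30} = \left(- \frac{259}{27379}\right) \frac{7}{30} = - \frac{1813}{821370}$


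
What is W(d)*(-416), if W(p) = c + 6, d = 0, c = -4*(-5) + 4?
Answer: -12480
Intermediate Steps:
c = 24 (c = 20 + 4 = 24)
W(p) = 30 (W(p) = 24 + 6 = 30)
W(d)*(-416) = 30*(-416) = -12480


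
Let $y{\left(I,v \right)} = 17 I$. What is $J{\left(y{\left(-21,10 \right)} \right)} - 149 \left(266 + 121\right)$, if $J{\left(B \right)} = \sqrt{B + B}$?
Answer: $-57663 + i \sqrt{714} \approx -57663.0 + 26.721 i$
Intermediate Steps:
$J{\left(B \right)} = \sqrt{2} \sqrt{B}$ ($J{\left(B \right)} = \sqrt{2 B} = \sqrt{2} \sqrt{B}$)
$J{\left(y{\left(-21,10 \right)} \right)} - 149 \left(266 + 121\right) = \sqrt{2} \sqrt{17 \left(-21\right)} - 149 \left(266 + 121\right) = \sqrt{2} \sqrt{-357} - 57663 = \sqrt{2} i \sqrt{357} - 57663 = i \sqrt{714} - 57663 = -57663 + i \sqrt{714}$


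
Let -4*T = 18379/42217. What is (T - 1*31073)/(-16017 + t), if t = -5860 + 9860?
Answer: 5247253743/2029286756 ≈ 2.5858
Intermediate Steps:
t = 4000
T = -18379/168868 (T = -18379/(4*42217) = -¼*18379/42217 = -18379/168868 ≈ -0.10884)
(T - 1*31073)/(-16017 + t) = (-18379/168868 - 1*31073)/(-16017 + 4000) = (-18379/168868 - 31073)/(-12017) = -5247253743/168868*(-1/12017) = 5247253743/2029286756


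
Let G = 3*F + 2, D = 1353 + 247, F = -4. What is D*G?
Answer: -16000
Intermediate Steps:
D = 1600
G = -10 (G = 3*(-4) + 2 = -12 + 2 = -10)
D*G = 1600*(-10) = -16000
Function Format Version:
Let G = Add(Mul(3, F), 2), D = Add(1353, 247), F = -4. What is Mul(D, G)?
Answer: -16000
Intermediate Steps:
D = 1600
G = -10 (G = Add(Mul(3, -4), 2) = Add(-12, 2) = -10)
Mul(D, G) = Mul(1600, -10) = -16000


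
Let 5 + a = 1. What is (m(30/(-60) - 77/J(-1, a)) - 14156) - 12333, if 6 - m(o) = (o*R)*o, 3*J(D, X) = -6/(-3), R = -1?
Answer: -13027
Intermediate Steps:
a = -4 (a = -5 + 1 = -4)
J(D, X) = 2/3 (J(D, X) = (-6/(-3))/3 = (-6*(-1/3))/3 = (1/3)*2 = 2/3)
m(o) = 6 + o**2 (m(o) = 6 - o*(-1)*o = 6 - (-o)*o = 6 - (-1)*o**2 = 6 + o**2)
(m(30/(-60) - 77/J(-1, a)) - 14156) - 12333 = ((6 + (30/(-60) - 77/2/3)**2) - 14156) - 12333 = ((6 + (30*(-1/60) - 77*3/2)**2) - 14156) - 12333 = ((6 + (-1/2 - 231/2)**2) - 14156) - 12333 = ((6 + (-116)**2) - 14156) - 12333 = ((6 + 13456) - 14156) - 12333 = (13462 - 14156) - 12333 = -694 - 12333 = -13027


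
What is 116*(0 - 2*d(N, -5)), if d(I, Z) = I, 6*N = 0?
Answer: 0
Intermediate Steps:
N = 0 (N = (1/6)*0 = 0)
116*(0 - 2*d(N, -5)) = 116*(0 - 2*0) = 116*(0 + 0) = 116*0 = 0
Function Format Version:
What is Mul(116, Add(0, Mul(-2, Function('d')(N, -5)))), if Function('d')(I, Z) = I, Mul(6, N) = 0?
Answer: 0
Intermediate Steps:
N = 0 (N = Mul(Rational(1, 6), 0) = 0)
Mul(116, Add(0, Mul(-2, Function('d')(N, -5)))) = Mul(116, Add(0, Mul(-2, 0))) = Mul(116, Add(0, 0)) = Mul(116, 0) = 0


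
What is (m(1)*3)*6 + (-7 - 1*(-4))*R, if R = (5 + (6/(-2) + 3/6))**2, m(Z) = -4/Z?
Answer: -363/4 ≈ -90.750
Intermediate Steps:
R = 25/4 (R = (5 + (6*(-1/2) + 3*(1/6)))**2 = (5 + (-3 + 1/2))**2 = (5 - 5/2)**2 = (5/2)**2 = 25/4 ≈ 6.2500)
(m(1)*3)*6 + (-7 - 1*(-4))*R = (-4/1*3)*6 + (-7 - 1*(-4))*(25/4) = (-4*1*3)*6 + (-7 + 4)*(25/4) = -4*3*6 - 3*25/4 = -12*6 - 75/4 = -72 - 75/4 = -363/4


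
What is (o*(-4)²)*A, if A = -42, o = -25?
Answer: 16800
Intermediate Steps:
(o*(-4)²)*A = -25*(-4)²*(-42) = -25*16*(-42) = -400*(-42) = 16800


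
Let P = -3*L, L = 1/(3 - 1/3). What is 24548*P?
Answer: -55233/2 ≈ -27617.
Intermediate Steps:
L = 3/8 (L = 1/(3 - 1*⅓) = 1/(3 - ⅓) = 1/(8/3) = 3/8 ≈ 0.37500)
P = -9/8 (P = -3*3/8 = -9/8 ≈ -1.1250)
24548*P = 24548*(-9/8) = -55233/2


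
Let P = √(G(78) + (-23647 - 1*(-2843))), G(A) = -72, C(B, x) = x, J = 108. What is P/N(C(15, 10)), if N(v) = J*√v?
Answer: I*√52190/540 ≈ 0.42306*I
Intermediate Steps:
N(v) = 108*√v
P = 2*I*√5219 (P = √(-72 + (-23647 - 1*(-2843))) = √(-72 + (-23647 + 2843)) = √(-72 - 20804) = √(-20876) = 2*I*√5219 ≈ 144.49*I)
P/N(C(15, 10)) = (2*I*√5219)/((108*√10)) = (2*I*√5219)*(√10/1080) = I*√52190/540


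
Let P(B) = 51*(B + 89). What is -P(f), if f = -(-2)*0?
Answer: -4539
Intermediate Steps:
f = 0 (f = -2*0 = 0)
P(B) = 4539 + 51*B (P(B) = 51*(89 + B) = 4539 + 51*B)
-P(f) = -(4539 + 51*0) = -(4539 + 0) = -1*4539 = -4539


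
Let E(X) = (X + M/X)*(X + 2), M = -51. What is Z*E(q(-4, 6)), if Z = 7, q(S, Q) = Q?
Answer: -140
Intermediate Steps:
E(X) = (2 + X)*(X - 51/X) (E(X) = (X - 51/X)*(X + 2) = (X - 51/X)*(2 + X) = (2 + X)*(X - 51/X))
Z*E(q(-4, 6)) = 7*(-51 + 6**2 - 102/6 + 2*6) = 7*(-51 + 36 - 102*1/6 + 12) = 7*(-51 + 36 - 17 + 12) = 7*(-20) = -140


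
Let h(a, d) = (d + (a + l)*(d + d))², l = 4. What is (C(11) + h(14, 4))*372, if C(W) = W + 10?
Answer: 8156100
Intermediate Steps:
C(W) = 10 + W
h(a, d) = (d + 2*d*(4 + a))² (h(a, d) = (d + (a + 4)*(d + d))² = (d + (4 + a)*(2*d))² = (d + 2*d*(4 + a))²)
(C(11) + h(14, 4))*372 = ((10 + 11) + 4²*(9 + 2*14)²)*372 = (21 + 16*(9 + 28)²)*372 = (21 + 16*37²)*372 = (21 + 16*1369)*372 = (21 + 21904)*372 = 21925*372 = 8156100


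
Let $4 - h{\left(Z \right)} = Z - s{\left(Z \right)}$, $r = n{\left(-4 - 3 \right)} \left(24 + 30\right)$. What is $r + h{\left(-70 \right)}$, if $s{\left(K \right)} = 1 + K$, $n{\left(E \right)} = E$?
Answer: $-373$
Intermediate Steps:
$r = -378$ ($r = \left(-4 - 3\right) \left(24 + 30\right) = \left(-4 - 3\right) 54 = \left(-7\right) 54 = -378$)
$h{\left(Z \right)} = 5$ ($h{\left(Z \right)} = 4 - \left(Z - \left(1 + Z\right)\right) = 4 - -1 = 4 + 1 = 5$)
$r + h{\left(-70 \right)} = -378 + 5 = -373$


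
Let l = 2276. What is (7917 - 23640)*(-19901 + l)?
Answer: 277117875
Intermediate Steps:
(7917 - 23640)*(-19901 + l) = (7917 - 23640)*(-19901 + 2276) = -15723*(-17625) = 277117875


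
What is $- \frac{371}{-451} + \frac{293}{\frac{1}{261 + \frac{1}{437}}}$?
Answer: $\frac{15072128421}{197087} \approx 76475.0$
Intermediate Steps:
$- \frac{371}{-451} + \frac{293}{\frac{1}{261 + \frac{1}{437}}} = \left(-371\right) \left(- \frac{1}{451}\right) + \frac{293}{\frac{1}{261 + \frac{1}{437}}} = \frac{371}{451} + \frac{293}{\frac{1}{\frac{114058}{437}}} = \frac{371}{451} + \frac{293}{\frac{437}{114058}} = \frac{371}{451} + 293 \cdot \frac{114058}{437} = \frac{371}{451} + \frac{33418994}{437} = \frac{15072128421}{197087}$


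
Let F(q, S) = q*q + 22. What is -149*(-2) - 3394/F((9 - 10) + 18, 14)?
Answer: 89284/311 ≈ 287.09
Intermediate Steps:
F(q, S) = 22 + q² (F(q, S) = q² + 22 = 22 + q²)
-149*(-2) - 3394/F((9 - 10) + 18, 14) = -149*(-2) - 3394/(22 + ((9 - 10) + 18)²) = 298 - 3394/(22 + (-1 + 18)²) = 298 - 3394/(22 + 17²) = 298 - 3394/(22 + 289) = 298 - 3394/311 = 89284/311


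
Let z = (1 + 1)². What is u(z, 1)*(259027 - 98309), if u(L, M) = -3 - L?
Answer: -1125026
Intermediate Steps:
z = 4 (z = 2² = 4)
u(z, 1)*(259027 - 98309) = (-3 - 1*4)*(259027 - 98309) = (-3 - 4)*160718 = -7*160718 = -1125026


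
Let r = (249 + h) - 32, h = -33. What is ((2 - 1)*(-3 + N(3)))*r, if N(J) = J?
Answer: 0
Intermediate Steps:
r = 184 (r = (249 - 33) - 32 = 216 - 32 = 184)
((2 - 1)*(-3 + N(3)))*r = ((2 - 1)*(-3 + 3))*184 = (1*0)*184 = 0*184 = 0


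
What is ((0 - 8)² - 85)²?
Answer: 441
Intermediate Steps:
((0 - 8)² - 85)² = ((-8)² - 85)² = (64 - 85)² = (-21)² = 441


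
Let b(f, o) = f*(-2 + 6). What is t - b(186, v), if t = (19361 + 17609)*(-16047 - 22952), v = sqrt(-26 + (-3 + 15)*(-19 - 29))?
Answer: -1441793774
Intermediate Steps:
v = I*sqrt(602) (v = sqrt(-26 + 12*(-48)) = sqrt(-26 - 576) = sqrt(-602) = I*sqrt(602) ≈ 24.536*I)
b(f, o) = 4*f (b(f, o) = f*4 = 4*f)
t = -1441793030 (t = 36970*(-38999) = -1441793030)
t - b(186, v) = -1441793030 - 4*186 = -1441793030 - 1*744 = -1441793030 - 744 = -1441793774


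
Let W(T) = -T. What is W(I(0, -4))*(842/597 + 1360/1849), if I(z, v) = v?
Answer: 9475112/1103853 ≈ 8.5837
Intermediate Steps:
W(I(0, -4))*(842/597 + 1360/1849) = (-1*(-4))*(842/597 + 1360/1849) = 4*(842*(1/597) + 1360*(1/1849)) = 4*(842/597 + 1360/1849) = 4*(2368778/1103853) = 9475112/1103853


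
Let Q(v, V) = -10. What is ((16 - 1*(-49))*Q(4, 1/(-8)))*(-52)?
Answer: 33800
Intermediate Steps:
((16 - 1*(-49))*Q(4, 1/(-8)))*(-52) = ((16 - 1*(-49))*(-10))*(-52) = ((16 + 49)*(-10))*(-52) = (65*(-10))*(-52) = -650*(-52) = 33800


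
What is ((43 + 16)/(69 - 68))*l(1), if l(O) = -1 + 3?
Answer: 118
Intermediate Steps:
l(O) = 2
((43 + 16)/(69 - 68))*l(1) = ((43 + 16)/(69 - 68))*2 = (59/1)*2 = (59*1)*2 = 59*2 = 118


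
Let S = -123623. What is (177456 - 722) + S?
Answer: 53111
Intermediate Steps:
(177456 - 722) + S = (177456 - 722) - 123623 = 176734 - 123623 = 53111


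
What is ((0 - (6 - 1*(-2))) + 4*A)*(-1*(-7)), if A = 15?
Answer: 364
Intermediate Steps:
((0 - (6 - 1*(-2))) + 4*A)*(-1*(-7)) = ((0 - (6 - 1*(-2))) + 4*15)*(-1*(-7)) = ((0 - (6 + 2)) + 60)*7 = ((0 - 1*8) + 60)*7 = ((0 - 8) + 60)*7 = (-8 + 60)*7 = 52*7 = 364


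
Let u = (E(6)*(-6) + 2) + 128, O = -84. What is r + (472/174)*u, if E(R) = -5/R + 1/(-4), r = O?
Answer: 8302/29 ≈ 286.28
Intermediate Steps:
r = -84
E(R) = -1/4 - 5/R (E(R) = -5/R + 1*(-1/4) = -5/R - 1/4 = -1/4 - 5/R)
u = 273/2 (u = (((1/4)*(-20 - 1*6)/6)*(-6) + 2) + 128 = (((1/4)*(1/6)*(-20 - 6))*(-6) + 2) + 128 = (((1/4)*(1/6)*(-26))*(-6) + 2) + 128 = (-13/12*(-6) + 2) + 128 = (13/2 + 2) + 128 = 17/2 + 128 = 273/2 ≈ 136.50)
r + (472/174)*u = -84 + (472/174)*(273/2) = -84 + (472*(1/174))*(273/2) = -84 + (236/87)*(273/2) = -84 + 10738/29 = 8302/29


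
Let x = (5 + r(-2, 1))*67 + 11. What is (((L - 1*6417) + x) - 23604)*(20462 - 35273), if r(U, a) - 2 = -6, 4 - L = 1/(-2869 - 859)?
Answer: 1653094085301/3728 ≈ 4.4343e+8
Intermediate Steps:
L = 14913/3728 (L = 4 - 1/(-2869 - 859) = 4 - 1/(-3728) = 4 - 1*(-1/3728) = 4 + 1/3728 = 14913/3728 ≈ 4.0003)
r(U, a) = -4 (r(U, a) = 2 - 6 = -4)
x = 78 (x = (5 - 4)*67 + 11 = 1*67 + 11 = 67 + 11 = 78)
(((L - 1*6417) + x) - 23604)*(20462 - 35273) = (((14913/3728 - 1*6417) + 78) - 23604)*(20462 - 35273) = (((14913/3728 - 6417) + 78) - 23604)*(-14811) = ((-23907663/3728 + 78) - 23604)*(-14811) = (-23616879/3728 - 23604)*(-14811) = -111612591/3728*(-14811) = 1653094085301/3728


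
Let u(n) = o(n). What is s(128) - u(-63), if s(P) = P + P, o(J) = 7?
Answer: 249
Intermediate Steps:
u(n) = 7
s(P) = 2*P
s(128) - u(-63) = 2*128 - 1*7 = 256 - 7 = 249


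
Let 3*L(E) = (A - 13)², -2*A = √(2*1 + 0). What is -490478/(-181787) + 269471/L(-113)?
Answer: 99693887489000/20645367803 - 42037476*√2/113569 ≈ 4305.4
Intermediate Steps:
A = -√2/2 (A = -√(2*1 + 0)/2 = -√(2 + 0)/2 = -√2/2 ≈ -0.70711)
L(E) = (-13 - √2/2)²/3 (L(E) = (-√2/2 - 13)²/3 = (-13 - √2/2)²/3)
-490478/(-181787) + 269471/L(-113) = -490478/(-181787) + 269471/(((26 + √2)²/12)) = -490478*(-1/181787) + 269471*(12/(26 + √2)²) = 490478/181787 + 3233652/(26 + √2)²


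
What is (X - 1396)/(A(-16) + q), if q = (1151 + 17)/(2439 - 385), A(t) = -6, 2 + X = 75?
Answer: 1358721/5578 ≈ 243.59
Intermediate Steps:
X = 73 (X = -2 + 75 = 73)
q = 584/1027 (q = 1168/2054 = 1168*(1/2054) = 584/1027 ≈ 0.56865)
(X - 1396)/(A(-16) + q) = (73 - 1396)/(-6 + 584/1027) = -1323/(-5578/1027) = -1323*(-1027/5578) = 1358721/5578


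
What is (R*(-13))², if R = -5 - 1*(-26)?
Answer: 74529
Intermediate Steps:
R = 21 (R = -5 + 26 = 21)
(R*(-13))² = (21*(-13))² = (-273)² = 74529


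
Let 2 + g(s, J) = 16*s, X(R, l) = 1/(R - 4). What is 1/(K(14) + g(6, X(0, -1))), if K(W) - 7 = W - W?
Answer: 1/101 ≈ 0.0099010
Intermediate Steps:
K(W) = 7 (K(W) = 7 + (W - W) = 7 + 0 = 7)
X(R, l) = 1/(-4 + R)
g(s, J) = -2 + 16*s
1/(K(14) + g(6, X(0, -1))) = 1/(7 + (-2 + 16*6)) = 1/(7 + (-2 + 96)) = 1/(7 + 94) = 1/101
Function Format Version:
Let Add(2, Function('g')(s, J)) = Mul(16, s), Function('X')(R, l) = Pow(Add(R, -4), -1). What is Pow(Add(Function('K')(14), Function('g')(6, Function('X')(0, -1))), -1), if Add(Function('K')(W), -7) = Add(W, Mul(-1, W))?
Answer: Rational(1, 101) ≈ 0.0099010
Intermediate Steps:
Function('K')(W) = 7 (Function('K')(W) = Add(7, Add(W, Mul(-1, W))) = Add(7, 0) = 7)
Function('X')(R, l) = Pow(Add(-4, R), -1)
Function('g')(s, J) = Add(-2, Mul(16, s))
Pow(Add(Function('K')(14), Function('g')(6, Function('X')(0, -1))), -1) = Pow(Add(7, Add(-2, Mul(16, 6))), -1) = Pow(Add(7, Add(-2, 96)), -1) = Pow(Add(7, 94), -1) = Pow(101, -1) = Rational(1, 101)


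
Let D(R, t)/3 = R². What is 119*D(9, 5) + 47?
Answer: 28964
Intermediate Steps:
D(R, t) = 3*R²
119*D(9, 5) + 47 = 119*(3*9²) + 47 = 119*(3*81) + 47 = 119*243 + 47 = 28917 + 47 = 28964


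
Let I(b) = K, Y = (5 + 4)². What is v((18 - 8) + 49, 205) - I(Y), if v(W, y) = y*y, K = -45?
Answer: 42070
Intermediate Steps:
Y = 81 (Y = 9² = 81)
I(b) = -45
v(W, y) = y²
v((18 - 8) + 49, 205) - I(Y) = 205² - 1*(-45) = 42025 + 45 = 42070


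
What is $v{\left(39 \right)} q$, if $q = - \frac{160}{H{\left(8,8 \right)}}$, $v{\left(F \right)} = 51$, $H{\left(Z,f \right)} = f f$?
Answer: $- \frac{255}{2} \approx -127.5$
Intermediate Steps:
$H{\left(Z,f \right)} = f^{2}$
$q = - \frac{5}{2}$ ($q = - \frac{160}{8^{2}} = - \frac{160}{64} = \left(-160\right) \frac{1}{64} = - \frac{5}{2} \approx -2.5$)
$v{\left(39 \right)} q = 51 \left(- \frac{5}{2}\right) = - \frac{255}{2}$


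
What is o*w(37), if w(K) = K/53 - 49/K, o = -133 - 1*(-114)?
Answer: 23332/1961 ≈ 11.898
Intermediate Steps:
o = -19 (o = -133 + 114 = -19)
w(K) = -49/K + K/53 (w(K) = K*(1/53) - 49/K = K/53 - 49/K = -49/K + K/53)
o*w(37) = -19*(-49/37 + (1/53)*37) = -19*(-49*1/37 + 37/53) = -19*(-49/37 + 37/53) = -19*(-1228/1961) = 23332/1961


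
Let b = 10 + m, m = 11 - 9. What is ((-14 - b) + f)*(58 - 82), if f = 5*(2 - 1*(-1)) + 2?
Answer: 216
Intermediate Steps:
m = 2
f = 17 (f = 5*(2 + 1) + 2 = 5*3 + 2 = 15 + 2 = 17)
b = 12 (b = 10 + 2 = 12)
((-14 - b) + f)*(58 - 82) = ((-14 - 1*12) + 17)*(58 - 82) = ((-14 - 12) + 17)*(-24) = (-26 + 17)*(-24) = -9*(-24) = 216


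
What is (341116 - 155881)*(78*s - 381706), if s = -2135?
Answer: -101552495460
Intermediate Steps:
(341116 - 155881)*(78*s - 381706) = (341116 - 155881)*(78*(-2135) - 381706) = 185235*(-166530 - 381706) = 185235*(-548236) = -101552495460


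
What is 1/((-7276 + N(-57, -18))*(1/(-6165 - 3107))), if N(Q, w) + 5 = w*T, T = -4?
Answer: 9272/7209 ≈ 1.2862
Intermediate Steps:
N(Q, w) = -5 - 4*w (N(Q, w) = -5 + w*(-4) = -5 - 4*w)
1/((-7276 + N(-57, -18))*(1/(-6165 - 3107))) = 1/((-7276 + (-5 - 4*(-18)))*(1/(-6165 - 3107))) = 1/((-7276 + (-5 + 72))*(1/(-9272))) = 1/((-7276 + 67)*(-1/9272)) = -9272/(-7209) = -1/7209*(-9272) = 9272/7209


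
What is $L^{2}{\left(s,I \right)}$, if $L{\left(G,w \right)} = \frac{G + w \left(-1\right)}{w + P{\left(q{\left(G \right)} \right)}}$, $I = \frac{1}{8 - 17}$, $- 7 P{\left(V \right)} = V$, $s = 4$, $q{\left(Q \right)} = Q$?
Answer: $\frac{67081}{1849} \approx 36.28$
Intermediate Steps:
$P{\left(V \right)} = - \frac{V}{7}$
$I = - \frac{1}{9}$ ($I = \frac{1}{-9} = - \frac{1}{9} \approx -0.11111$)
$L{\left(G,w \right)} = \frac{G - w}{w - \frac{G}{7}}$ ($L{\left(G,w \right)} = \frac{G + w \left(-1\right)}{w - \frac{G}{7}} = \frac{G - w}{w - \frac{G}{7}}$)
$L^{2}{\left(s,I \right)} = \left(\frac{7 \left(- \frac{1}{9} - 4\right)}{4 - - \frac{7}{9}}\right)^{2} = \left(\frac{7 \left(- \frac{1}{9} - 4\right)}{4 + \frac{7}{9}}\right)^{2} = \left(7 \frac{1}{\frac{43}{9}} \left(- \frac{37}{9}\right)\right)^{2} = \left(7 \cdot \frac{9}{43} \left(- \frac{37}{9}\right)\right)^{2} = \left(- \frac{259}{43}\right)^{2} = \frac{67081}{1849}$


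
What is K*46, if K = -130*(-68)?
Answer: 406640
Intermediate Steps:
K = 8840
K*46 = 8840*46 = 406640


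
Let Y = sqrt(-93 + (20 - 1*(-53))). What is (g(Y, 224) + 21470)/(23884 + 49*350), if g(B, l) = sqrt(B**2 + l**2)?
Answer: 10735/20517 + sqrt(12539)/20517 ≈ 0.52868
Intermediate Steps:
Y = 2*I*sqrt(5) (Y = sqrt(-93 + (20 + 53)) = sqrt(-93 + 73) = sqrt(-20) = 2*I*sqrt(5) ≈ 4.4721*I)
(g(Y, 224) + 21470)/(23884 + 49*350) = (sqrt((2*I*sqrt(5))**2 + 224**2) + 21470)/(23884 + 49*350) = (sqrt(-20 + 50176) + 21470)/(23884 + 17150) = (sqrt(50156) + 21470)/41034 = (2*sqrt(12539) + 21470)*(1/41034) = (21470 + 2*sqrt(12539))*(1/41034) = 10735/20517 + sqrt(12539)/20517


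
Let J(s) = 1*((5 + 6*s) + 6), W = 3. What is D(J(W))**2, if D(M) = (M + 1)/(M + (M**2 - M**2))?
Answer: 900/841 ≈ 1.0702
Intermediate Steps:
J(s) = 11 + 6*s (J(s) = 1*(11 + 6*s) = 11 + 6*s)
D(M) = (1 + M)/M (D(M) = (1 + M)/(M + 0) = (1 + M)/M)
D(J(W))**2 = ((1 + (11 + 6*3))/(11 + 6*3))**2 = ((1 + (11 + 18))/(11 + 18))**2 = ((1 + 29)/29)**2 = ((1/29)*30)**2 = (30/29)**2 = 900/841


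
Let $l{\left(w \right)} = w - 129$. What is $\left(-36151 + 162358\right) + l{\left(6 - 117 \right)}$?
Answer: $125967$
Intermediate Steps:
$l{\left(w \right)} = -129 + w$ ($l{\left(w \right)} = w - 129 = -129 + w$)
$\left(-36151 + 162358\right) + l{\left(6 - 117 \right)} = \left(-36151 + 162358\right) + \left(-129 + \left(6 - 117\right)\right) = 126207 + \left(-129 + \left(6 - 117\right)\right) = 126207 - 240 = 125967$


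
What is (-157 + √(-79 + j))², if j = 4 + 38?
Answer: (157 - I*√37)² ≈ 24612.0 - 1910.0*I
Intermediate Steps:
j = 42
(-157 + √(-79 + j))² = (-157 + √(-79 + 42))² = (-157 + √(-37))² = (-157 + I*√37)²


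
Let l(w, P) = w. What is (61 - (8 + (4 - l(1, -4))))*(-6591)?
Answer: -329550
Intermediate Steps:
(61 - (8 + (4 - l(1, -4))))*(-6591) = (61 - (8 + (4 - 1*1)))*(-6591) = (61 - (8 + (4 - 1)))*(-6591) = (61 - (8 + 3))*(-6591) = (61 - 1*11)*(-6591) = (61 - 11)*(-6591) = 50*(-6591) = -329550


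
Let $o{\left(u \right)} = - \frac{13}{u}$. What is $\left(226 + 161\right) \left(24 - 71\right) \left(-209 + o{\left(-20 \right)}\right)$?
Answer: $\frac{75793563}{20} \approx 3.7897 \cdot 10^{6}$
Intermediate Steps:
$\left(226 + 161\right) \left(24 - 71\right) \left(-209 + o{\left(-20 \right)}\right) = \left(226 + 161\right) \left(24 - 71\right) \left(-209 - \frac{13}{-20}\right) = 387 \left(-47\right) \left(-209 - - \frac{13}{20}\right) = - 18189 \left(-209 + \frac{13}{20}\right) = \left(-18189\right) \left(- \frac{4167}{20}\right) = \frac{75793563}{20}$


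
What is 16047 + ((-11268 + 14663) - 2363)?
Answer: 17079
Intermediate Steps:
16047 + ((-11268 + 14663) - 2363) = 16047 + (3395 - 2363) = 16047 + 1032 = 17079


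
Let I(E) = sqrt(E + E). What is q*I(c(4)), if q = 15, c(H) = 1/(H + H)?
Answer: 15/2 ≈ 7.5000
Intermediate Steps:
c(H) = 1/(2*H)
I(E) = sqrt(2)*sqrt(E) (I(E) = sqrt(2*E) = sqrt(2)*sqrt(E))
q*I(c(4)) = 15*(sqrt(2)*sqrt((1/2)/4)) = 15*(sqrt(2)*sqrt((1/2)*(1/4))) = 15*(sqrt(2)*sqrt(1/8)) = 15*(sqrt(2)*(sqrt(2)/4)) = 15*(1/2) = 15/2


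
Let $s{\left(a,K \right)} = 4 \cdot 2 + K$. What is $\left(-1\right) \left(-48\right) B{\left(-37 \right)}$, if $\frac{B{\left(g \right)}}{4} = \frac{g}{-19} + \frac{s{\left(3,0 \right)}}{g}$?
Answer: $\frac{233664}{703} \approx 332.38$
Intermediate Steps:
$s{\left(a,K \right)} = 8 + K$
$B{\left(g \right)} = \frac{32}{g} - \frac{4 g}{19}$ ($B{\left(g \right)} = 4 \left(\frac{g}{-19} + \frac{8 + 0}{g}\right) = 4 \left(g \left(- \frac{1}{19}\right) + \frac{8}{g}\right) = 4 \left(- \frac{g}{19} + \frac{8}{g}\right) = 4 \left(\frac{8}{g} - \frac{g}{19}\right) = \frac{32}{g} - \frac{4 g}{19}$)
$\left(-1\right) \left(-48\right) B{\left(-37 \right)} = \left(-1\right) \left(-48\right) \left(\frac{32}{-37} - - \frac{148}{19}\right) = 48 \left(32 \left(- \frac{1}{37}\right) + \frac{148}{19}\right) = 48 \left(- \frac{32}{37} + \frac{148}{19}\right) = 48 \cdot \frac{4868}{703} = \frac{233664}{703}$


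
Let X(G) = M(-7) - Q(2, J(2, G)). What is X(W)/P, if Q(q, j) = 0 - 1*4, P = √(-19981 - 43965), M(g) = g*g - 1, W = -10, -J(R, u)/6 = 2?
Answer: -26*I*√63946/31973 ≈ -0.20563*I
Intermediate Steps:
J(R, u) = -12 (J(R, u) = -6*2 = -12)
M(g) = -1 + g² (M(g) = g² - 1 = -1 + g²)
P = I*√63946 (P = √(-63946) = I*√63946 ≈ 252.88*I)
Q(q, j) = -4 (Q(q, j) = 0 - 4 = -4)
X(G) = 52 (X(G) = (-1 + (-7)²) - 1*(-4) = (-1 + 49) + 4 = 48 + 4 = 52)
X(W)/P = 52/((I*√63946)) = 52*(-I*√63946/63946) = -26*I*√63946/31973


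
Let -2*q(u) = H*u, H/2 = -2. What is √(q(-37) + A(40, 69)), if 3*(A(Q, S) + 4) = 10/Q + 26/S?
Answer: I*√1481453/138 ≈ 8.8199*I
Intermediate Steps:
H = -4 (H = 2*(-2) = -4)
A(Q, S) = -4 + 10/(3*Q) + 26/(3*S) (A(Q, S) = -4 + (10/Q + 26/S)/3 = -4 + (10/(3*Q) + 26/(3*S)) = -4 + 10/(3*Q) + 26/(3*S))
q(u) = 2*u (q(u) = -(-2)*u = 2*u)
√(q(-37) + A(40, 69)) = √(2*(-37) + (-4 + (10/3)/40 + (26/3)/69)) = √(-74 + (-4 + (10/3)*(1/40) + (26/3)*(1/69))) = √(-74 + (-4 + 1/12 + 26/207)) = √(-74 - 3139/828) = √(-64411/828) = I*√1481453/138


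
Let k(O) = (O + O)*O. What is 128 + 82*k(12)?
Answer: 23744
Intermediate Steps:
k(O) = 2*O² (k(O) = (2*O)*O = 2*O²)
128 + 82*k(12) = 128 + 82*(2*12²) = 128 + 82*(2*144) = 128 + 82*288 = 128 + 23616 = 23744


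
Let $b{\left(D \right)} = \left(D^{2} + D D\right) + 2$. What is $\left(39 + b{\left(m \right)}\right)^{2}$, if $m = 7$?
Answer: $19321$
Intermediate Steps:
$b{\left(D \right)} = 2 + 2 D^{2}$ ($b{\left(D \right)} = \left(D^{2} + D^{2}\right) + 2 = 2 D^{2} + 2 = 2 + 2 D^{2}$)
$\left(39 + b{\left(m \right)}\right)^{2} = \left(39 + \left(2 + 2 \cdot 7^{2}\right)\right)^{2} = \left(39 + \left(2 + 2 \cdot 49\right)\right)^{2} = \left(39 + \left(2 + 98\right)\right)^{2} = \left(39 + 100\right)^{2} = 139^{2} = 19321$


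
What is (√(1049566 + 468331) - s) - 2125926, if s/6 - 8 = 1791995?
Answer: -12877944 + √1517897 ≈ -1.2877e+7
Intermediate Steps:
s = 10752018 (s = 48 + 6*1791995 = 48 + 10751970 = 10752018)
(√(1049566 + 468331) - s) - 2125926 = (√(1049566 + 468331) - 1*10752018) - 2125926 = (√1517897 - 10752018) - 2125926 = (-10752018 + √1517897) - 2125926 = -12877944 + √1517897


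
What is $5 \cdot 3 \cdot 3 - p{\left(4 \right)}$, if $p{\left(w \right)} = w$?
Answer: $41$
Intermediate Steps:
$5 \cdot 3 \cdot 3 - p{\left(4 \right)} = 5 \cdot 3 \cdot 3 - 4 = 15 \cdot 3 - 4 = 45 - 4 = 41$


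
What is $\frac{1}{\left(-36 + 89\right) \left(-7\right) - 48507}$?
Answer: $- \frac{1}{48878} \approx -2.0459 \cdot 10^{-5}$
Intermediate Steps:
$\frac{1}{\left(-36 + 89\right) \left(-7\right) - 48507} = \frac{1}{53 \left(-7\right) - 48507} = \frac{1}{-371 - 48507} = \frac{1}{-48878} = - \frac{1}{48878}$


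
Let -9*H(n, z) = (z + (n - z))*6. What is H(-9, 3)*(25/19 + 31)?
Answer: 3684/19 ≈ 193.89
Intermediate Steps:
H(n, z) = -2*n/3 (H(n, z) = -(z + (n - z))*6/9 = -n*6/9 = -2*n/3)
H(-9, 3)*(25/19 + 31) = (-⅔*(-9))*(25/19 + 31) = 6*(25*(1/19) + 31) = 6*(25/19 + 31) = 6*(614/19) = 3684/19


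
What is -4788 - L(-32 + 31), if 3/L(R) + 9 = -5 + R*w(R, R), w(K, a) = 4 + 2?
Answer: -95757/20 ≈ -4787.9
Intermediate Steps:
w(K, a) = 6
L(R) = 3/(-14 + 6*R) (L(R) = 3/(-9 + (-5 + R*6)) = 3/(-9 + (-5 + 6*R)) = 3/(-14 + 6*R))
-4788 - L(-32 + 31) = -4788 - 3/(2*(-7 + 3*(-32 + 31))) = -4788 - 3/(2*(-7 + 3*(-1))) = -4788 - 3/(2*(-7 - 3)) = -4788 - 3/(2*(-10)) = -4788 - 3*(-1)/(2*10) = -4788 - 1*(-3/20) = -4788 + 3/20 = -95757/20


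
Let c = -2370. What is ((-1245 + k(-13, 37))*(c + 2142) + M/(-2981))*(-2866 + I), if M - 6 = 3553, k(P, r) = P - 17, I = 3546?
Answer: 589269735880/2981 ≈ 1.9768e+8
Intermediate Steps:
k(P, r) = -17 + P
M = 3559 (M = 6 + 3553 = 3559)
((-1245 + k(-13, 37))*(c + 2142) + M/(-2981))*(-2866 + I) = ((-1245 + (-17 - 13))*(-2370 + 2142) + 3559/(-2981))*(-2866 + 3546) = ((-1245 - 30)*(-228) + 3559*(-1/2981))*680 = (-1275*(-228) - 3559/2981)*680 = (290700 - 3559/2981)*680 = (866573141/2981)*680 = 589269735880/2981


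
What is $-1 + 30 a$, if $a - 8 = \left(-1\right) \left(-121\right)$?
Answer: $3869$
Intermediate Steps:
$a = 129$ ($a = 8 - -121 = 8 + 121 = 129$)
$-1 + 30 a = -1 + 30 \cdot 129 = -1 + 3870 = 3869$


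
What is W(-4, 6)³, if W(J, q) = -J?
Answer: 64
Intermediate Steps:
W(-4, 6)³ = (-1*(-4))³ = 4³ = 64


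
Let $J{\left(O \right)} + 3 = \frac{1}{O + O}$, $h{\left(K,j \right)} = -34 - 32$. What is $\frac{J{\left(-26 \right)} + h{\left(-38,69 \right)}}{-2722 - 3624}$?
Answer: $\frac{3589}{329992} \approx 0.010876$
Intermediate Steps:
$h{\left(K,j \right)} = -66$ ($h{\left(K,j \right)} = -34 - 32 = -66$)
$J{\left(O \right)} = -3 + \frac{1}{2 O}$ ($J{\left(O \right)} = -3 + \frac{1}{O + O} = -3 + \frac{1}{2 O}$)
$\frac{J{\left(-26 \right)} + h{\left(-38,69 \right)}}{-2722 - 3624} = \frac{\left(-3 + \frac{1}{2 \left(-26\right)}\right) - 66}{-2722 - 3624} = \frac{\left(-3 + \frac{1}{2} \left(- \frac{1}{26}\right)\right) - 66}{-6346} = \left(\left(-3 - \frac{1}{52}\right) - 66\right) \left(- \frac{1}{6346}\right) = \left(- \frac{157}{52} - 66\right) \left(- \frac{1}{6346}\right) = \left(- \frac{3589}{52}\right) \left(- \frac{1}{6346}\right) = \frac{3589}{329992}$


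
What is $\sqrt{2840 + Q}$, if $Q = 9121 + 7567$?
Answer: $2 \sqrt{4882} \approx 139.74$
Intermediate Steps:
$Q = 16688$
$\sqrt{2840 + Q} = \sqrt{2840 + 16688} = \sqrt{19528} = 2 \sqrt{4882}$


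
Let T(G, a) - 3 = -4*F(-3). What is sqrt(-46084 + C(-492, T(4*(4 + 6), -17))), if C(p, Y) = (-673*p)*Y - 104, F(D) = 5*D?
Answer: 6*sqrt(578170) ≈ 4562.3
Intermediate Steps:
T(G, a) = 63 (T(G, a) = 3 - 20*(-3) = 3 - 4*(-15) = 3 + 60 = 63)
C(p, Y) = -104 - 673*Y*p (C(p, Y) = -673*Y*p - 104 = -104 - 673*Y*p)
sqrt(-46084 + C(-492, T(4*(4 + 6), -17))) = sqrt(-46084 + (-104 - 673*63*(-492))) = sqrt(-46084 + (-104 + 20860308)) = sqrt(-46084 + 20860204) = sqrt(20814120) = 6*sqrt(578170)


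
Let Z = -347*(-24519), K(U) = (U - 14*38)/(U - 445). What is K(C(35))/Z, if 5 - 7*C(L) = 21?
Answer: 340/2421712653 ≈ 1.4040e-7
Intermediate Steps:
C(L) = -16/7 (C(L) = 5/7 - ⅐*21 = 5/7 - 3 = -16/7)
K(U) = (-532 + U)/(-445 + U) (K(U) = (U - 532)/(-445 + U) = (-532 + U)/(-445 + U))
Z = 8508093
K(C(35))/Z = ((-532 - 16/7)/(-445 - 16/7))/8508093 = (-3740/7/(-3131/7))*(1/8508093) = -7/3131*(-3740/7)*(1/8508093) = (3740/3131)*(1/8508093) = 340/2421712653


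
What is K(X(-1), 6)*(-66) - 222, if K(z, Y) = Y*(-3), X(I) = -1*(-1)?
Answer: 966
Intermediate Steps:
X(I) = 1
K(z, Y) = -3*Y
K(X(-1), 6)*(-66) - 222 = -3*6*(-66) - 222 = -18*(-66) - 222 = 1188 - 222 = 966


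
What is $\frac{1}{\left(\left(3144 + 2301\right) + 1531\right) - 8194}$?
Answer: $- \frac{1}{1218} \approx -0.00082102$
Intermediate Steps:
$\frac{1}{\left(\left(3144 + 2301\right) + 1531\right) - 8194} = \frac{1}{\left(5445 + 1531\right) - 8194} = \frac{1}{6976 - 8194} = \frac{1}{-1218} = - \frac{1}{1218}$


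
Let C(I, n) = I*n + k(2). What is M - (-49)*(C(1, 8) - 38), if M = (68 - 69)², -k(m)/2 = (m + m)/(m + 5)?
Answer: -1525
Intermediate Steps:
k(m) = -4*m/(5 + m) (k(m) = -2*(m + m)/(m + 5) = -2*2*m/(5 + m) = -4*m/(5 + m))
C(I, n) = -8/7 + I*n (C(I, n) = I*n - 4*2/(5 + 2) = I*n - 4*2/7 = I*n - 4*2*⅐ = I*n - 8/7 = -8/7 + I*n)
M = 1 (M = (-1)² = 1)
M - (-49)*(C(1, 8) - 38) = 1 - (-49)*((-8/7 + 1*8) - 38) = 1 - (-49)*((-8/7 + 8) - 38) = 1 - (-49)*(48/7 - 38) = 1 - (-49)*(-218)/7 = 1 - 1*1526 = 1 - 1526 = -1525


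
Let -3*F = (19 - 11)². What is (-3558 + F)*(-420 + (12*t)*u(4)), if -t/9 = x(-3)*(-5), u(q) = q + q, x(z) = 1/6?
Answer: -1073800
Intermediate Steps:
x(z) = ⅙
u(q) = 2*q
t = 15/2 (t = -3*(-5)/2 = -9*(-⅚) = 15/2 ≈ 7.5000)
F = -64/3 (F = -(19 - 11)²/3 = -⅓*8² = -⅓*64 = -64/3 ≈ -21.333)
(-3558 + F)*(-420 + (12*t)*u(4)) = (-3558 - 64/3)*(-420 + (12*(15/2))*(2*4)) = -10738*(-420 + 90*8)/3 = -10738*(-420 + 720)/3 = -10738/3*300 = -1073800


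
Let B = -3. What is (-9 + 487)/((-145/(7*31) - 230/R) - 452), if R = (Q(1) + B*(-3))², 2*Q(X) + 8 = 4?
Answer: -726082/694733 ≈ -1.0451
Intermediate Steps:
Q(X) = -2 (Q(X) = -4 + (½)*4 = -4 + 2 = -2)
R = 49 (R = (-2 - 3*(-3))² = (-2 + 9)² = 7² = 49)
(-9 + 487)/((-145/(7*31) - 230/R) - 452) = (-9 + 487)/((-145/(7*31) - 230/49) - 452) = 478/((-145/217 - 230*1/49) - 452) = 478/((-145*1/217 - 230/49) - 452) = 478/((-145/217 - 230/49) - 452) = 478/(-8145/1519 - 452) = 478/(-694733/1519) = 478*(-1519/694733) = -726082/694733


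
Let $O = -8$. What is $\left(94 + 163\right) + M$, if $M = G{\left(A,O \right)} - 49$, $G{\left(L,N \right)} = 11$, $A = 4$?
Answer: $219$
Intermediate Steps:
$M = -38$ ($M = 11 - 49 = -38$)
$\left(94 + 163\right) + M = \left(94 + 163\right) - 38 = 257 - 38 = 219$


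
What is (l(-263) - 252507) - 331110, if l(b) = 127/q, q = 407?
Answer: -237531992/407 ≈ -5.8362e+5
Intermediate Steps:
l(b) = 127/407
(l(-263) - 252507) - 331110 = (127/407 - 252507) - 331110 = -102770222/407 - 331110 = -237531992/407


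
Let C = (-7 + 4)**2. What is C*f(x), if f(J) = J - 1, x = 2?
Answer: 9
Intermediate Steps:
C = 9 (C = (-3)**2 = 9)
f(J) = -1 + J
C*f(x) = 9*(-1 + 2) = 9*1 = 9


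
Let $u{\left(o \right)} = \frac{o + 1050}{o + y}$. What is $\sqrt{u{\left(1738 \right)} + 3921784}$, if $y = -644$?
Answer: $\frac{\sqrt{1173433831374}}{547} \approx 1980.3$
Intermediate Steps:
$u{\left(o \right)} = \frac{1050 + o}{-644 + o}$ ($u{\left(o \right)} = \frac{o + 1050}{o - 644} = \frac{1050 + o}{-644 + o}$)
$\sqrt{u{\left(1738 \right)} + 3921784} = \sqrt{\frac{1050 + 1738}{-644 + 1738} + 3921784} = \sqrt{\frac{1}{1094} \cdot 2788 + 3921784} = \sqrt{\frac{1394}{547} + 3921784} = \sqrt{\frac{2145217242}{547}} = \frac{\sqrt{1173433831374}}{547}$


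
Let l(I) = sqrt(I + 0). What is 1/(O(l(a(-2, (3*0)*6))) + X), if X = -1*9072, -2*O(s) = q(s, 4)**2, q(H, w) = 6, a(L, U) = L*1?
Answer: -1/9090 ≈ -0.00011001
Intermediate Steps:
a(L, U) = L
l(I) = sqrt(I)
O(s) = -18 (O(s) = -1/2*6**2 = -1/2*36 = -18)
X = -9072
1/(O(l(a(-2, (3*0)*6))) + X) = 1/(-18 - 9072) = 1/(-9090) = -1/9090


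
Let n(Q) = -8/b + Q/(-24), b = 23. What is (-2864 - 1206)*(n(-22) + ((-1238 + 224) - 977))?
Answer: 1117945565/138 ≈ 8.1011e+6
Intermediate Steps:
n(Q) = -8/23 - Q/24 (n(Q) = -8/23 + Q/(-24) = -8*1/23 + Q*(-1/24) = -8/23 - Q/24)
(-2864 - 1206)*(n(-22) + ((-1238 + 224) - 977)) = (-2864 - 1206)*((-8/23 - 1/24*(-22)) + ((-1238 + 224) - 977)) = -4070*((-8/23 + 11/12) + (-1014 - 977)) = -4070*(157/276 - 1991) = -4070*(-549359/276) = 1117945565/138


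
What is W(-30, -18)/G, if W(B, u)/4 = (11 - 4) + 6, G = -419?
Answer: -52/419 ≈ -0.12410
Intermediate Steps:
W(B, u) = 52 (W(B, u) = 4*((11 - 4) + 6) = 4*(7 + 6) = 4*13 = 52)
W(-30, -18)/G = 52/(-419) = 52*(-1/419) = -52/419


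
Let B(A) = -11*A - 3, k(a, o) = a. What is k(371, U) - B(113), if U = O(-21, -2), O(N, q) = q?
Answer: 1617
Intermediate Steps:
U = -2
B(A) = -3 - 11*A
k(371, U) - B(113) = 371 - (-3 - 11*113) = 371 - (-3 - 1243) = 371 - 1*(-1246) = 371 + 1246 = 1617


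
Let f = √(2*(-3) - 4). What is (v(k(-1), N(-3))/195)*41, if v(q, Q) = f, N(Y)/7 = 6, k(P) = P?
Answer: 41*I*√10/195 ≈ 0.66489*I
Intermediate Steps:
f = I*√10 (f = √(-6 - 4) = √(-10) = I*√10 ≈ 3.1623*I)
N(Y) = 42 (N(Y) = 7*6 = 42)
v(q, Q) = I*√10
(v(k(-1), N(-3))/195)*41 = ((I*√10)/195)*41 = ((I*√10)*(1/195))*41 = (I*√10/195)*41 = 41*I*√10/195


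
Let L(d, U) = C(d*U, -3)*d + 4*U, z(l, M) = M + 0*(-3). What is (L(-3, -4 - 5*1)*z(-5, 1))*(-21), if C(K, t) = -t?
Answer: 945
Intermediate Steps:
z(l, M) = M (z(l, M) = M + 0 = M)
L(d, U) = 3*d + 4*U (L(d, U) = (-1*(-3))*d + 4*U = 3*d + 4*U)
(L(-3, -4 - 5*1)*z(-5, 1))*(-21) = ((3*(-3) + 4*(-4 - 5*1))*1)*(-21) = ((-9 + 4*(-4 - 5))*1)*(-21) = ((-9 + 4*(-9))*1)*(-21) = ((-9 - 36)*1)*(-21) = -45*1*(-21) = -45*(-21) = 945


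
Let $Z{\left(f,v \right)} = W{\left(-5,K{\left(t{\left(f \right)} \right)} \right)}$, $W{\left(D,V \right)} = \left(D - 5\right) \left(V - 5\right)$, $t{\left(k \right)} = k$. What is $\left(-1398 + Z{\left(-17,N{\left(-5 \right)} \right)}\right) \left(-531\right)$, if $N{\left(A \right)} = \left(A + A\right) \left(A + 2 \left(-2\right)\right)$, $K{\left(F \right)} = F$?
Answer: $625518$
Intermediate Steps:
$W{\left(D,V \right)} = \left(-5 + D\right) \left(-5 + V\right)$
$N{\left(A \right)} = 2 A \left(-4 + A\right)$ ($N{\left(A \right)} = 2 A \left(A - 4\right) = 2 A \left(-4 + A\right)$)
$Z{\left(f,v \right)} = 50 - 10 f$ ($Z{\left(f,v \right)} = 25 - -25 - 5 f - 5 f = 25 + 25 - 5 f - 5 f = 50 - 10 f$)
$\left(-1398 + Z{\left(-17,N{\left(-5 \right)} \right)}\right) \left(-531\right) = \left(-1398 + \left(50 - -170\right)\right) \left(-531\right) = \left(-1398 + \left(50 + 170\right)\right) \left(-531\right) = \left(-1398 + 220\right) \left(-531\right) = \left(-1178\right) \left(-531\right) = 625518$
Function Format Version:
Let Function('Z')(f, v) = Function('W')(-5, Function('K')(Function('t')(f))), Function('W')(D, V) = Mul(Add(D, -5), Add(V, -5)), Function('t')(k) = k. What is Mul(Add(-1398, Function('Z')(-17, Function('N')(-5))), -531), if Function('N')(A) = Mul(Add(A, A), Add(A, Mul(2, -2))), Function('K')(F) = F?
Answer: 625518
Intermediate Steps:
Function('W')(D, V) = Mul(Add(-5, D), Add(-5, V))
Function('N')(A) = Mul(2, A, Add(-4, A)) (Function('N')(A) = Mul(Mul(2, A), Add(A, -4)) = Mul(Mul(2, A), Add(-4, A)) = Mul(2, A, Add(-4, A)))
Function('Z')(f, v) = Add(50, Mul(-10, f)) (Function('Z')(f, v) = Add(25, Mul(-5, -5), Mul(-5, f), Mul(-5, f)) = Add(25, 25, Mul(-5, f), Mul(-5, f)) = Add(50, Mul(-10, f)))
Mul(Add(-1398, Function('Z')(-17, Function('N')(-5))), -531) = Mul(Add(-1398, Add(50, Mul(-10, -17))), -531) = Mul(Add(-1398, Add(50, 170)), -531) = Mul(Add(-1398, 220), -531) = Mul(-1178, -531) = 625518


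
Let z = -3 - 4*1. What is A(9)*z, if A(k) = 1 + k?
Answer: -70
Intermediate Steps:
z = -7 (z = -3 - 4 = -7)
A(9)*z = (1 + 9)*(-7) = 10*(-7) = -70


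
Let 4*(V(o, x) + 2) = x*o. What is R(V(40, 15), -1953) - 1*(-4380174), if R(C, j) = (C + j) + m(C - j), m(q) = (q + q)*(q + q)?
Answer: 22035173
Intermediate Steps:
V(o, x) = -2 + o*x/4 (V(o, x) = -2 + (x*o)/4 = -2 + (o*x)/4 = -2 + o*x/4)
m(q) = 4*q² (m(q) = (2*q)*(2*q) = 4*q²)
R(C, j) = C + j + 4*(C - j)² (R(C, j) = (C + j) + 4*(C - j)² = C + j + 4*(C - j)²)
R(V(40, 15), -1953) - 1*(-4380174) = ((-2 + (¼)*40*15) - 1953 + 4*((-2 + (¼)*40*15) - 1*(-1953))²) - 1*(-4380174) = ((-2 + 150) - 1953 + 4*((-2 + 150) + 1953)²) + 4380174 = (148 - 1953 + 4*(148 + 1953)²) + 4380174 = (148 - 1953 + 4*2101²) + 4380174 = (148 - 1953 + 4*4414201) + 4380174 = (148 - 1953 + 17656804) + 4380174 = 17654999 + 4380174 = 22035173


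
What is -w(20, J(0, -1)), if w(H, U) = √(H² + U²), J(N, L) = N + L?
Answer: -√401 ≈ -20.025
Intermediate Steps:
J(N, L) = L + N
-w(20, J(0, -1)) = -√(20² + (-1 + 0)²) = -√(400 + (-1)²) = -√(400 + 1) = -√401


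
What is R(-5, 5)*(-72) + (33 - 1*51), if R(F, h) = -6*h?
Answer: 2142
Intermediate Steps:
R(-5, 5)*(-72) + (33 - 1*51) = -6*5*(-72) + (33 - 1*51) = -30*(-72) + (33 - 51) = 2160 - 18 = 2142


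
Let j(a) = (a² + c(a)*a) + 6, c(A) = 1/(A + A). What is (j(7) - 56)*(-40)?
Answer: 20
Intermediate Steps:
c(A) = 1/(2*A)
j(a) = 13/2 + a² (j(a) = (a² + (1/(2*a))*a) + 6 = (a² + ½) + 6 = (½ + a²) + 6 = 13/2 + a²)
(j(7) - 56)*(-40) = ((13/2 + 7²) - 56)*(-40) = ((13/2 + 49) - 56)*(-40) = (111/2 - 56)*(-40) = -½*(-40) = 20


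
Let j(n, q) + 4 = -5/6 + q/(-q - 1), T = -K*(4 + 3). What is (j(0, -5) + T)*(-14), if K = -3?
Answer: -1253/6 ≈ -208.83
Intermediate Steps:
T = 21 (T = -(-3)*(4 + 3) = -(-3)*7 = -1*(-21) = 21)
j(n, q) = -29/6 + q/(-1 - q) (j(n, q) = -4 + (-5/6 + q/(-q - 1)) = -4 + (-5*1/6 + q/(-1 - q)) = -4 + (-5/6 + q/(-1 - q)) = -29/6 + q/(-1 - q))
(j(0, -5) + T)*(-14) = ((-29 - 35*(-5))/(6*(1 - 5)) + 21)*(-14) = ((1/6)*(-29 + 175)/(-4) + 21)*(-14) = ((1/6)*(-1/4)*146 + 21)*(-14) = (-73/12 + 21)*(-14) = (179/12)*(-14) = -1253/6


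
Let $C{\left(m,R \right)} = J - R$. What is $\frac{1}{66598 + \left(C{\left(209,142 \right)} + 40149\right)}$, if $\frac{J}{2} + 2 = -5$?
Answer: $\frac{1}{106591} \approx 9.3816 \cdot 10^{-6}$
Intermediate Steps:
$J = -14$ ($J = -4 + 2 \left(-5\right) = -4 - 10 = -14$)
$C{\left(m,R \right)} = -14 - R$
$\frac{1}{66598 + \left(C{\left(209,142 \right)} + 40149\right)} = \frac{1}{66598 + \left(\left(-14 - 142\right) + 40149\right)} = \frac{1}{66598 + \left(-156 + 40149\right)} = \frac{1}{66598 + 39993} = \frac{1}{106591}$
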